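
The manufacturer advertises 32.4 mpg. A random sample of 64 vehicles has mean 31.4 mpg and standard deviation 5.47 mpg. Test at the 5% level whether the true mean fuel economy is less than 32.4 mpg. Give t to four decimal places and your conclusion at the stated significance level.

H0: μ = 32.4; H1: μ < 32.4 (one-sample t-test, left-tailed).
t = (x̄ − μ₀)/(s/√n) = (31.4 − 32.4)/(5.47/√64) = -1.4625
df = n − 1 = 63
p-value = P(T ≤ -1.4625) ≈ 0.0743
Since p ≈ 0.0743 > α = 0.05, fail to reject H0; the evidence is not statistically significant.

t = -1.4625; fail to reject H0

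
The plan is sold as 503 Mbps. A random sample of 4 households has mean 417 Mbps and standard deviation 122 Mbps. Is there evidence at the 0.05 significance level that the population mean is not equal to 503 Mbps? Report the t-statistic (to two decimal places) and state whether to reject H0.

t = -1.41; fail to reject H0

H0: μ = 503; H1: μ ≠ 503 (one-sample t-test, two-sided).
t = (x̄ − μ₀)/(s/√n) = (417 − 503)/(122/√4) = -1.41
df = n − 1 = 3
Two-sided p-value ≈ 0.2534
Since p ≈ 0.2534 > α = 0.05, fail to reject H0; the data do not provide sufficient evidence against H0.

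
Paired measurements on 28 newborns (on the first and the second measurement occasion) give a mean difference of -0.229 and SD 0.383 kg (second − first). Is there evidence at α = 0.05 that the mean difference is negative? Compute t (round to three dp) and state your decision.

t = -3.164; reject H0

H0: μ_d = 0; H1: μ_d < 0 (paired t-test on the differences, left-tailed).
t = d̄/(s_d/√n) = -0.229/(0.383/√28) = -3.164
df = n − 1 = 27
p-value = P(T ≤ -3.164) ≈ 0.002
Since p ≈ 0.002 < α = 0.05, reject H0; the evidence is statistically significant.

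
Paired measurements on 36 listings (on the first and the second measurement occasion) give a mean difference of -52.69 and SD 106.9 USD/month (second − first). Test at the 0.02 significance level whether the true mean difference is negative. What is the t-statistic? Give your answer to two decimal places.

-2.96

H0: μ_d = 0; H1: μ_d < 0 (paired t-test on the differences, left-tailed).
t = d̄/(s_d/√n) = -52.69/(106.9/√36) = -2.96
df = n − 1 = 35
p-value = P(T ≤ -2.96) ≈ 0.0028
Since p ≈ 0.0028 < α = 0.02, reject H0; the evidence is statistically significant.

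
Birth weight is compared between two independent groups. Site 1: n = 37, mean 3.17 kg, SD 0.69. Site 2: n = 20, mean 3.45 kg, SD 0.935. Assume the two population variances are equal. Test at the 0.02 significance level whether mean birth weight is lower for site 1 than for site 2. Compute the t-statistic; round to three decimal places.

-1.288

Let group 1 = site 1, group 2 = site 2. H0: μ_1 = μ_2; H1: μ_1 < μ_2 (two-sample pooled-variance t-test, left-tailed).
s_p² = [(37−1)·0.69² + (20−1)·0.935²]/(37+20−2) = 0.613634
t = (3.17 − 3.45)/√[0.613634·(1/37 + 1/20)] = -1.288
df = n₁ + n₂ − 2 = 55
p-value = P(T ≤ -1.288) ≈ 0.1016
Since p ≈ 0.1016 > α = 0.02, fail to reject H0; the evidence is not statistically significant.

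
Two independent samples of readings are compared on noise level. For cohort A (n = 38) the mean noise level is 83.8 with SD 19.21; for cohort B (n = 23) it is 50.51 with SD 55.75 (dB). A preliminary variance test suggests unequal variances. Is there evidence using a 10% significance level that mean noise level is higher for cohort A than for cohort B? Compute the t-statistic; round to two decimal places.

Let group 1 = cohort A, group 2 = cohort B. H0: μ_1 = μ_2; H1: μ_1 > μ_2 (Welch's two-sample t-test, right-tailed).
t = (x̄_1 − x̄_2)/√(s_1²/n_1 + s_2²/n_2) = (83.8 − 50.51)/√(19.21²/38 + 55.75²/23) = 2.77
Welch–Satterthwaite df ≈ 25.20
p-value = P(T ≥ 2.77) ≈ 0.005
Since p ≈ 0.005 < α = 0.1, reject H0; the evidence is statistically significant.

2.77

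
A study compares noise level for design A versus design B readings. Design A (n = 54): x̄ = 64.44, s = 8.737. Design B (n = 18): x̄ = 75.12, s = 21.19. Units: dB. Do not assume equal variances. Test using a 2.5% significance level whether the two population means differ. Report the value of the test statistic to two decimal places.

-2.08

Let group 1 = design A, group 2 = design B. H0: μ_1 = μ_2; H1: μ_1 ≠ μ_2 (Welch's two-sample t-test, two-sided).
t = (x̄_1 − x̄_2)/√(s_1²/n_1 + s_2²/n_2) = (64.44 − 75.12)/√(8.737²/54 + 21.19²/18) = -2.08
Welch–Satterthwaite df ≈ 18.96
Two-sided p-value ≈ 0.0513
Since p ≈ 0.0513 > α = 0.025, fail to reject H0; the evidence is not statistically significant.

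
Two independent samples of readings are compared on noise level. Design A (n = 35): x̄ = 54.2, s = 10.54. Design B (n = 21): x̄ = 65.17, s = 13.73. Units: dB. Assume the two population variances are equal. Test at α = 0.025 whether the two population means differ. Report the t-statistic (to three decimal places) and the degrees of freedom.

Let group 1 = design A, group 2 = design B. H0: μ_1 = μ_2; H1: μ_1 ≠ μ_2 (two-sample pooled-variance t-test, two-sided).
s_p² = [(35−1)·10.54² + (21−1)·13.73²]/(35+21−2) = 139.766
t = (54.2 − 65.17)/√[139.766·(1/35 + 1/21)] = -3.362
df = n₁ + n₂ − 2 = 54
Two-sided p-value ≈ 0.001
Since p ≈ 0.001 < α = 0.025, reject H0; the evidence is statistically significant.

t = -3.362, df = 54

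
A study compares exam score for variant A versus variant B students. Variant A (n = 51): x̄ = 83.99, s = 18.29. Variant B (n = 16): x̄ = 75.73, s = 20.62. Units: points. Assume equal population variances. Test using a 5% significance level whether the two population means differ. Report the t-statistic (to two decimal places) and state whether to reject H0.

Let group 1 = variant A, group 2 = variant B. H0: μ_1 = μ_2; H1: μ_1 ≠ μ_2 (two-sample pooled-variance t-test, two-sided).
s_p² = [(51−1)·18.29² + (16−1)·20.62²]/(51+16−2) = 355.446
t = (83.99 − 75.73)/√[355.446·(1/51 + 1/16)] = 1.53
df = n₁ + n₂ − 2 = 65
Two-sided p-value ≈ 0.131
Since p ≈ 0.131 > α = 0.05, fail to reject H0; the data do not provide sufficient evidence against H0.

t = 1.53; fail to reject H0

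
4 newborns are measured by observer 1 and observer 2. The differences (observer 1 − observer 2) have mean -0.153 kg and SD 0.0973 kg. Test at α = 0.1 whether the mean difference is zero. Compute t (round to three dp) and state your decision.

H0: μ_d = 0; H1: μ_d ≠ 0 (paired t-test on the differences, two-sided).
t = d̄/(s_d/√n) = -0.153/(0.0973/√4) = -3.145
df = n − 1 = 3
Two-sided p-value ≈ 0.0515
Since p ≈ 0.0515 < α = 0.1, reject H0; the data support H1.

t = -3.145; reject H0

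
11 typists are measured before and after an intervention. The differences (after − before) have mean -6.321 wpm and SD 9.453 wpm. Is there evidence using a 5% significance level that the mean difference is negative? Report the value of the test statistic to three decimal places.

-2.218

H0: μ_d = 0; H1: μ_d < 0 (paired t-test on the differences, left-tailed).
t = d̄/(s_d/√n) = -6.321/(9.453/√11) = -2.218
df = n − 1 = 10
p-value = P(T ≤ -2.218) ≈ 0.025
Since p ≈ 0.025 < α = 0.05, reject H0; the data support H1.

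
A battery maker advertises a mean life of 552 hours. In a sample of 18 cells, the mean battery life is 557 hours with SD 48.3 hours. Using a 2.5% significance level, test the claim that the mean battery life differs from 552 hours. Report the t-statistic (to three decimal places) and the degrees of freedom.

H0: μ = 552; H1: μ ≠ 552 (one-sample t-test, two-sided).
t = (x̄ − μ₀)/(s/√n) = (557 − 552)/(48.3/√18) = 0.439
df = n − 1 = 17
Two-sided p-value ≈ 0.666
Since p ≈ 0.666 > α = 0.025, fail to reject H0; the data do not provide sufficient evidence against H0.

t = 0.439, df = 17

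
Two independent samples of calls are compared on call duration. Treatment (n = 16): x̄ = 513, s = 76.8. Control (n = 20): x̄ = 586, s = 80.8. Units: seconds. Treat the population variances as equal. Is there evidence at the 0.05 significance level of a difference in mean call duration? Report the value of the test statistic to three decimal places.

Let group 1 = treatment, group 2 = control. H0: μ_1 = μ_2; H1: μ_1 ≠ μ_2 (two-sample pooled-variance t-test, two-sided).
s_p² = [(16−1)·76.8² + (20−1)·80.8²]/(16+20−2) = 6250.52
t = (513 − 586)/√[6250.52·(1/16 + 1/20)] = -2.753
df = n₁ + n₂ − 2 = 34
Two-sided p-value ≈ 0.009
Since p ≈ 0.009 < α = 0.05, reject H0; the data support H1.

-2.753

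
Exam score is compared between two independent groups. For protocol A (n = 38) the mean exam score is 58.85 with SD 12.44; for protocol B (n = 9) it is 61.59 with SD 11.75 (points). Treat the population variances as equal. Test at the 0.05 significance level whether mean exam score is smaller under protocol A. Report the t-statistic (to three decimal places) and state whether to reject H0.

Let group 1 = protocol A, group 2 = protocol B. H0: μ_1 = μ_2; H1: μ_1 < μ_2 (two-sample pooled-variance t-test, left-tailed).
s_p² = [(38−1)·12.44² + (9−1)·11.75²]/(38+9−2) = 151.786
t = (58.85 − 61.59)/√[151.786·(1/38 + 1/9)] = -0.600
df = n₁ + n₂ − 2 = 45
p-value = P(T ≤ -0.600) ≈ 0.276
Since p ≈ 0.276 > α = 0.05, fail to reject H0; the data do not provide sufficient evidence against H0.

t = -0.600; fail to reject H0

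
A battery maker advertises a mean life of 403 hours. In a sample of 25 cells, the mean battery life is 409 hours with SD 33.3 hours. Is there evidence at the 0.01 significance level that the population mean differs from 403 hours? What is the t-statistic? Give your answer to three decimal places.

H0: μ = 403; H1: μ ≠ 403 (one-sample t-test, two-sided).
t = (x̄ − μ₀)/(s/√n) = (409 − 403)/(33.3/√25) = 0.901
df = n − 1 = 24
Two-sided p-value ≈ 0.377
Since p ≈ 0.377 > α = 0.01, fail to reject H0; the evidence is not statistically significant.

0.901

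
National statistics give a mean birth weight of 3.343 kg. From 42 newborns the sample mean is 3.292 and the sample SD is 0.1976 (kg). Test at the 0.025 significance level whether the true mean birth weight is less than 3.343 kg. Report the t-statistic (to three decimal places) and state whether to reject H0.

H0: μ = 3.343; H1: μ < 3.343 (one-sample t-test, left-tailed).
t = (x̄ − μ₀)/(s/√n) = (3.292 − 3.343)/(0.1976/√42) = -1.673
df = n − 1 = 41
p-value = P(T ≤ -1.673) ≈ 0.051
Since p ≈ 0.051 > α = 0.025, fail to reject H0; the data do not provide sufficient evidence against H0.

t = -1.673; fail to reject H0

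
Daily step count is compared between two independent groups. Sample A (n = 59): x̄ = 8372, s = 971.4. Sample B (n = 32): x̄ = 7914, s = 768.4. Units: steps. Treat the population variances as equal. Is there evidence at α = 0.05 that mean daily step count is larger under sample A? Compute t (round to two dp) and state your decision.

Let group 1 = sample A, group 2 = sample B. H0: μ_1 = μ_2; H1: μ_1 > μ_2 (two-sample pooled-variance t-test, right-tailed).
s_p² = [(59−1)·971.4² + (32−1)·768.4²]/(59+32−2) = 820600
t = (8372 − 7914)/√[820600·(1/59 + 1/32)] = 2.30
df = n₁ + n₂ − 2 = 89
p-value = P(T ≥ 2.30) ≈ 0.0118
Since p ≈ 0.0118 < α = 0.05, reject H0; the evidence is statistically significant.

t = 2.30; reject H0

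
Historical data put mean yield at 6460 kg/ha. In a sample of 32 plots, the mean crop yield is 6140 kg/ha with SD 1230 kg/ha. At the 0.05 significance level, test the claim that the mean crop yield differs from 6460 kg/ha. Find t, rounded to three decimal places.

H0: μ = 6460; H1: μ ≠ 6460 (one-sample t-test, two-sided).
t = (x̄ − μ₀)/(s/√n) = (6140 − 6460)/(1230/√32) = -1.472
df = n − 1 = 31
Two-sided p-value ≈ 0.151
Since p ≈ 0.151 > α = 0.05, fail to reject H0; the evidence is not statistically significant.

-1.472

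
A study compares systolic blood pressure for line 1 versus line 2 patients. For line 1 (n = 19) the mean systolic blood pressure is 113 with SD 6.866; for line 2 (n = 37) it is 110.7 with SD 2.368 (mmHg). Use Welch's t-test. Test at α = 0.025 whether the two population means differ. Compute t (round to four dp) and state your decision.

t = 1.4175; fail to reject H0

Let group 1 = line 1, group 2 = line 2. H0: μ_1 = μ_2; H1: μ_1 ≠ μ_2 (Welch's two-sample t-test, two-sided).
t = (x̄_1 − x̄_2)/√(s_1²/n_1 + s_2²/n_2) = (113 − 110.7)/√(6.866²/19 + 2.368²/37) = 1.4175
Welch–Satterthwaite df ≈ 20.23
Two-sided p-value ≈ 0.1716
Since p ≈ 0.1716 > α = 0.025, fail to reject H0; the evidence is not statistically significant.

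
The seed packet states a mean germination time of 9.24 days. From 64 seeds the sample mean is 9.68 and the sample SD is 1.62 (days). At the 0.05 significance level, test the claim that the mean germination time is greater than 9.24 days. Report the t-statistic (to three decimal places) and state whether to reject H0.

t = 2.173; reject H0

H0: μ = 9.24; H1: μ > 9.24 (one-sample t-test, right-tailed).
t = (x̄ − μ₀)/(s/√n) = (9.68 − 9.24)/(1.62/√64) = 2.173
df = n − 1 = 63
p-value = P(T ≥ 2.173) ≈ 0.017
Since p ≈ 0.017 < α = 0.05, reject H0; the data support H1.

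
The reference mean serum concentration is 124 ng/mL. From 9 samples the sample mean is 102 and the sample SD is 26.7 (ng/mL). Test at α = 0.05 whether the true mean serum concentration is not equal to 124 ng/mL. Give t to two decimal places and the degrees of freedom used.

H0: μ = 124; H1: μ ≠ 124 (one-sample t-test, two-sided).
t = (x̄ − μ₀)/(s/√n) = (102 − 124)/(26.7/√9) = -2.47
df = n − 1 = 8
Two-sided p-value ≈ 0.039
Since p ≈ 0.039 < α = 0.05, reject H0; the evidence is statistically significant.

t = -2.47, df = 8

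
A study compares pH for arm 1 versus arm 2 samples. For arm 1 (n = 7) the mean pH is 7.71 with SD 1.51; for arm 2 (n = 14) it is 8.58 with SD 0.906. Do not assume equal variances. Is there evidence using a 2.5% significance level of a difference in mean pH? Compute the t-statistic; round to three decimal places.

-1.403

Let group 1 = arm 1, group 2 = arm 2. H0: μ_1 = μ_2; H1: μ_1 ≠ μ_2 (Welch's two-sample t-test, two-sided).
t = (x̄_1 − x̄_2)/√(s_1²/n_1 + s_2²/n_2) = (7.71 − 8.58)/√(1.51²/7 + 0.906²/14) = -1.403
Welch–Satterthwaite df ≈ 8.23
Two-sided p-value ≈ 0.197
Since p ≈ 0.197 > α = 0.025, fail to reject H0; the data do not provide sufficient evidence against H0.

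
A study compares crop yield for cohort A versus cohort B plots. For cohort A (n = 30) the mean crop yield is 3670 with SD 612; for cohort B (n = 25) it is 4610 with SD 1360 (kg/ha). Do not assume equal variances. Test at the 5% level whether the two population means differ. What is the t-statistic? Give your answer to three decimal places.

Let group 1 = cohort A, group 2 = cohort B. H0: μ_1 = μ_2; H1: μ_1 ≠ μ_2 (Welch's two-sample t-test, two-sided).
t = (x̄_1 − x̄_2)/√(s_1²/n_1 + s_2²/n_2) = (3670 − 4610)/√(612²/30 + 1360²/25) = -3.197
Welch–Satterthwaite df ≈ 32.03
Two-sided p-value ≈ 0.0031
Since p ≈ 0.0031 < α = 0.05, reject H0; the evidence is statistically significant.

-3.197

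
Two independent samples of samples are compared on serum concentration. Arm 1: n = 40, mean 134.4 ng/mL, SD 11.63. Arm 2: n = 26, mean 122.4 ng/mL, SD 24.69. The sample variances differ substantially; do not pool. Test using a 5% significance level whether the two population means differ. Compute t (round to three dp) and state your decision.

t = 2.317; reject H0

Let group 1 = arm 1, group 2 = arm 2. H0: μ_1 = μ_2; H1: μ_1 ≠ μ_2 (Welch's two-sample t-test, two-sided).
t = (x̄_1 − x̄_2)/√(s_1²/n_1 + s_2²/n_2) = (134.4 − 122.4)/√(11.63²/40 + 24.69²/26) = 2.317
Welch–Satterthwaite df ≈ 32.30
Two-sided p-value ≈ 0.0270
Since p ≈ 0.0270 < α = 0.05, reject H0; the data support H1.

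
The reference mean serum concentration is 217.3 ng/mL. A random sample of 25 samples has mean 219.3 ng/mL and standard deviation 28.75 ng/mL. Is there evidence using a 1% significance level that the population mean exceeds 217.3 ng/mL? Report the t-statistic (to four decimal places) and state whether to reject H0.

t = 0.3478; fail to reject H0

H0: μ = 217.3; H1: μ > 217.3 (one-sample t-test, right-tailed).
t = (x̄ − μ₀)/(s/√n) = (219.3 − 217.3)/(28.75/√25) = 0.3478
df = n − 1 = 24
p-value = P(T ≥ 0.3478) ≈ 0.3655
Since p ≈ 0.3655 > α = 0.01, fail to reject H0; the evidence is not statistically significant.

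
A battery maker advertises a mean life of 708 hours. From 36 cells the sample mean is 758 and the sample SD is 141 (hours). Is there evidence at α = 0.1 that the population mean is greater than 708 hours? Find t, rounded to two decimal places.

2.13

H0: μ = 708; H1: μ > 708 (one-sample t-test, right-tailed).
t = (x̄ − μ₀)/(s/√n) = (758 − 708)/(141/√36) = 2.13
df = n − 1 = 35
p-value = P(T ≥ 2.13) ≈ 0.0202
Since p ≈ 0.0202 < α = 0.1, reject H0; the evidence is statistically significant.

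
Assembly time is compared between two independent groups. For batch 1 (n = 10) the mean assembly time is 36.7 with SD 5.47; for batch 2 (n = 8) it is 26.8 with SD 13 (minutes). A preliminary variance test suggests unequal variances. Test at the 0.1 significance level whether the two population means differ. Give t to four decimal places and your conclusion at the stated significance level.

Let group 1 = batch 1, group 2 = batch 2. H0: μ_1 = μ_2; H1: μ_1 ≠ μ_2 (Welch's two-sample t-test, two-sided).
t = (x̄_1 − x̄_2)/√(s_1²/n_1 + s_2²/n_2) = (36.7 − 26.8)/√(5.47²/10 + 13²/8) = 2.0159
Welch–Satterthwaite df ≈ 8.98
Two-sided p-value ≈ 0.0747
Since p ≈ 0.0747 < α = 0.1, reject H0; the data support H1.

t = 2.0159; reject H0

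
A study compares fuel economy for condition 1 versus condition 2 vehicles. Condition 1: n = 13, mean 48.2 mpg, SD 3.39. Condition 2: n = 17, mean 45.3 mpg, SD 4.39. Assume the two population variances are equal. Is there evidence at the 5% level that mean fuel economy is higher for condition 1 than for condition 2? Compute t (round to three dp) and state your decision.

t = 1.972; reject H0

Let group 1 = condition 1, group 2 = condition 2. H0: μ_1 = μ_2; H1: μ_1 > μ_2 (two-sample pooled-variance t-test, right-tailed).
s_p² = [(13−1)·3.39² + (17−1)·4.39²]/(13+17−2) = 15.9378
t = (48.2 − 45.3)/√[15.9378·(1/13 + 1/17)] = 1.972
df = n₁ + n₂ − 2 = 28
p-value = P(T ≥ 1.972) ≈ 0.0293
Since p ≈ 0.0293 < α = 0.05, reject H0; the data support H1.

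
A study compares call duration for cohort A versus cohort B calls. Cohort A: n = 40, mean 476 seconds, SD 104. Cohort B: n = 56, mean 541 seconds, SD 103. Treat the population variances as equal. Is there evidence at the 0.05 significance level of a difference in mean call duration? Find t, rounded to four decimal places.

Let group 1 = cohort A, group 2 = cohort B. H0: μ_1 = μ_2; H1: μ_1 ≠ μ_2 (two-sample pooled-variance t-test, two-sided).
s_p² = [(40−1)·104² + (56−1)·103²]/(40+56−2) = 10694.9
t = (476 − 541)/√[10694.9·(1/40 + 1/56)] = -3.0361
df = n₁ + n₂ − 2 = 94
Two-sided p-value ≈ 0.003
Since p ≈ 0.003 < α = 0.05, reject H0; the evidence is statistically significant.

-3.0361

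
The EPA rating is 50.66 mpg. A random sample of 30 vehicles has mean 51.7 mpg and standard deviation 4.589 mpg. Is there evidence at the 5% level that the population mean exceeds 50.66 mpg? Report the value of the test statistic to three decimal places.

1.241

H0: μ = 50.66; H1: μ > 50.66 (one-sample t-test, right-tailed).
t = (x̄ − μ₀)/(s/√n) = (51.7 − 50.66)/(4.589/√30) = 1.241
df = n − 1 = 29
p-value = P(T ≥ 1.241) ≈ 0.1122
Since p ≈ 0.1122 > α = 0.05, fail to reject H0; the evidence is not statistically significant.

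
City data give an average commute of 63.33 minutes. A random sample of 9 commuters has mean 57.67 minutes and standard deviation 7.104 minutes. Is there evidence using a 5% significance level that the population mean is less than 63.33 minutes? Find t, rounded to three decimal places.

H0: μ = 63.33; H1: μ < 63.33 (one-sample t-test, left-tailed).
t = (x̄ − μ₀)/(s/√n) = (57.67 − 63.33)/(7.104/√9) = -2.390
df = n − 1 = 8
p-value = P(T ≤ -2.390) ≈ 0.0219
Since p ≈ 0.0219 < α = 0.05, reject H0; the data support H1.

-2.390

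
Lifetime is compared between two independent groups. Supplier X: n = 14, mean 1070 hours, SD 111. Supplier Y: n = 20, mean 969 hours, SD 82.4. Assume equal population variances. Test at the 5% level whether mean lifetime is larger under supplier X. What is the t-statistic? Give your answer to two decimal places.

3.05

Let group 1 = supplier X, group 2 = supplier Y. H0: μ_1 = μ_2; H1: μ_1 > μ_2 (two-sample pooled-variance t-test, right-tailed).
s_p² = [(14−1)·111² + (20−1)·82.4²]/(14+20−2) = 9036.83
t = (1070 − 969)/√[9036.83·(1/14 + 1/20)] = 3.05
df = n₁ + n₂ − 2 = 32
p-value = P(T ≥ 3.05) ≈ 0.0023
Since p ≈ 0.0023 < α = 0.05, reject H0; the evidence is statistically significant.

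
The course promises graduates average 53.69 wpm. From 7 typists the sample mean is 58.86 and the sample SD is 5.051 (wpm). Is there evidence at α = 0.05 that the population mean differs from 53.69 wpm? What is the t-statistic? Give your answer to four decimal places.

H0: μ = 53.69; H1: μ ≠ 53.69 (one-sample t-test, two-sided).
t = (x̄ − μ₀)/(s/√n) = (58.86 − 53.69)/(5.051/√7) = 2.7081
df = n − 1 = 6
Two-sided p-value ≈ 0.035
Since p ≈ 0.035 < α = 0.05, reject H0; the evidence is statistically significant.

2.7081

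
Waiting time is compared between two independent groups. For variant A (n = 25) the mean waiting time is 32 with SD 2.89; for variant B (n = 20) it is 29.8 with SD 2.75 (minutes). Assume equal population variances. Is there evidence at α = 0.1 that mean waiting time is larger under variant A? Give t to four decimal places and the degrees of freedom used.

Let group 1 = variant A, group 2 = variant B. H0: μ_1 = μ_2; H1: μ_1 > μ_2 (two-sample pooled-variance t-test, right-tailed).
s_p² = [(25−1)·2.89² + (20−1)·2.75²]/(25+20−2) = 8.00321
t = (32 − 29.8)/√[8.00321·(1/25 + 1/20)] = 2.5922
df = n₁ + n₂ − 2 = 43
p-value = P(T ≥ 2.5922) ≈ 0.0065
Since p ≈ 0.0065 < α = 0.1, reject H0; the data support H1.

t = 2.5922, df = 43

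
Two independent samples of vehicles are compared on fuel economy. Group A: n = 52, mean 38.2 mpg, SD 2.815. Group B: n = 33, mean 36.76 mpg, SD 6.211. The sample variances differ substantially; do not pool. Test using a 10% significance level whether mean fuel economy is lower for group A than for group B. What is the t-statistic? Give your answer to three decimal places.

1.253

Let group 1 = group A, group 2 = group B. H0: μ_1 = μ_2; H1: μ_1 < μ_2 (Welch's two-sample t-test, left-tailed).
t = (x̄_1 − x̄_2)/√(s_1²/n_1 + s_2²/n_2) = (38.2 − 36.76)/√(2.815²/52 + 6.211²/33) = 1.253
Welch–Satterthwaite df ≈ 40.46
p-value = P(T ≤ 1.253) ≈ 0.8912
Since p ≈ 0.8912 > α = 0.1, fail to reject H0; the data do not provide sufficient evidence against H0.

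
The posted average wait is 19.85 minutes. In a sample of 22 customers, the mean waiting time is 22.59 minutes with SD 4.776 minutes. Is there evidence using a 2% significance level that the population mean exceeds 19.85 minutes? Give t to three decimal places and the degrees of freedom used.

t = 2.691, df = 21

H0: μ = 19.85; H1: μ > 19.85 (one-sample t-test, right-tailed).
t = (x̄ − μ₀)/(s/√n) = (22.59 − 19.85)/(4.776/√22) = 2.691
df = n − 1 = 21
p-value = P(T ≥ 2.691) ≈ 0.0068
Since p ≈ 0.0068 < α = 0.02, reject H0; the evidence is statistically significant.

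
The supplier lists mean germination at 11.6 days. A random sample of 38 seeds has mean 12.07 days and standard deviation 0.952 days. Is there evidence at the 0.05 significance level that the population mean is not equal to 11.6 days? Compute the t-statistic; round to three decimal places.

3.043

H0: μ = 11.6; H1: μ ≠ 11.6 (one-sample t-test, two-sided).
t = (x̄ − μ₀)/(s/√n) = (12.07 − 11.6)/(0.952/√38) = 3.043
df = n − 1 = 37
Two-sided p-value ≈ 0.004
Since p ≈ 0.004 < α = 0.05, reject H0; the evidence is statistically significant.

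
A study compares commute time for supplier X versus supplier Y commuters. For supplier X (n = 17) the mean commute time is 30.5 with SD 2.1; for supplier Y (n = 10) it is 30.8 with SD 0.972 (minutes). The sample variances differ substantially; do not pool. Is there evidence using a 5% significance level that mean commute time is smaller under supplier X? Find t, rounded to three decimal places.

Let group 1 = supplier X, group 2 = supplier Y. H0: μ_1 = μ_2; H1: μ_1 < μ_2 (Welch's two-sample t-test, left-tailed).
t = (x̄_1 − x̄_2)/√(s_1²/n_1 + s_2²/n_2) = (30.5 − 30.8)/√(2.1²/17 + 0.972²/10) = -0.504
Welch–Satterthwaite df ≈ 24.09
p-value = P(T ≤ -0.504) ≈ 0.3093
Since p ≈ 0.3093 > α = 0.05, fail to reject H0; the evidence is not statistically significant.

-0.504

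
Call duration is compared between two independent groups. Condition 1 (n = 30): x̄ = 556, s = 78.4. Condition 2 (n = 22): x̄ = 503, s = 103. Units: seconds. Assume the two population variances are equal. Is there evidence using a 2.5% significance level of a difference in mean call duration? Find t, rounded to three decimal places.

2.108

Let group 1 = condition 1, group 2 = condition 2. H0: μ_1 = μ_2; H1: μ_1 ≠ μ_2 (two-sample pooled-variance t-test, two-sided).
s_p² = [(30−1)·78.4² + (22−1)·103²]/(30+22−2) = 8020.78
t = (556 − 503)/√[8020.78·(1/30 + 1/22)] = 2.108
df = n₁ + n₂ − 2 = 50
Two-sided p-value ≈ 0.040
Since p ≈ 0.040 > α = 0.025, fail to reject H0; the data do not provide sufficient evidence against H0.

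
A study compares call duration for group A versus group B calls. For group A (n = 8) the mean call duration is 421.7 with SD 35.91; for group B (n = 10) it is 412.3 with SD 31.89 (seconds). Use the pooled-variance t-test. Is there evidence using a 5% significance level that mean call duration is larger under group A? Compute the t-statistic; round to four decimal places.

0.5879

Let group 1 = group A, group 2 = group B. H0: μ_1 = μ_2; H1: μ_1 > μ_2 (two-sample pooled-variance t-test, right-tailed).
s_p² = [(8−1)·35.91² + (10−1)·31.89²]/(8+10−2) = 1136.22
t = (421.7 − 412.3)/√[1136.22·(1/8 + 1/10)] = 0.5879
df = n₁ + n₂ − 2 = 16
p-value = P(T ≥ 0.5879) ≈ 0.282
Since p ≈ 0.282 > α = 0.05, fail to reject H0; the evidence is not statistically significant.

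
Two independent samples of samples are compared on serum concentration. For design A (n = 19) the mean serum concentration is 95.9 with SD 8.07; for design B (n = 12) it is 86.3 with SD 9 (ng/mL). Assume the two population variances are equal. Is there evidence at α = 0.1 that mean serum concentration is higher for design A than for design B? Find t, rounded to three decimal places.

Let group 1 = design A, group 2 = design B. H0: μ_1 = μ_2; H1: μ_1 > μ_2 (two-sample pooled-variance t-test, right-tailed).
s_p² = [(19−1)·8.07² + (12−1)·9²]/(19+12−2) = 71.1465
t = (95.9 − 86.3)/√[71.1465·(1/19 + 1/12)] = 3.087
df = n₁ + n₂ − 2 = 29
p-value = P(T ≥ 3.087) ≈ 0.0022
Since p ≈ 0.0022 < α = 0.1, reject H0; the data support H1.

3.087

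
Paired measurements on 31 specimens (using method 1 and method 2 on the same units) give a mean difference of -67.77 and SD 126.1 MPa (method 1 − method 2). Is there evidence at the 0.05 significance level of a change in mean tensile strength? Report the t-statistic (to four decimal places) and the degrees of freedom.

H0: μ_d = 0; H1: μ_d ≠ 0 (paired t-test on the differences, two-sided).
t = d̄/(s_d/√n) = -67.77/(126.1/√31) = -2.9923
df = n − 1 = 30
Two-sided p-value ≈ 0.0055
Since p ≈ 0.0055 < α = 0.05, reject H0; the data support H1.

t = -2.9923, df = 30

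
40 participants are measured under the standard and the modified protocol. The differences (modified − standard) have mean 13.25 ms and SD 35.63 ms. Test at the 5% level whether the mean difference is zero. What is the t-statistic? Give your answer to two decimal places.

H0: μ_d = 0; H1: μ_d ≠ 0 (paired t-test on the differences, two-sided).
t = d̄/(s_d/√n) = 13.25/(35.63/√40) = 2.35
df = n − 1 = 39
Two-sided p-value ≈ 0.024
Since p ≈ 0.024 < α = 0.05, reject H0; the evidence is statistically significant.

2.35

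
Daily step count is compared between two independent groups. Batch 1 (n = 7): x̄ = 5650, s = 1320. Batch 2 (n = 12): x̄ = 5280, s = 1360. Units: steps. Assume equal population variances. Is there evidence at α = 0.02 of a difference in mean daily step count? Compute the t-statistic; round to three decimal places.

Let group 1 = batch 1, group 2 = batch 2. H0: μ_1 = μ_2; H1: μ_1 ≠ μ_2 (two-sample pooled-variance t-test, two-sided).
s_p² = [(7−1)·1320² + (12−1)·1360²]/(7+12−2) = 1811760
t = (5650 − 5280)/√[1811760·(1/7 + 1/12)] = 0.578
df = n₁ + n₂ − 2 = 17
Two-sided p-value ≈ 0.5709
Since p ≈ 0.5709 > α = 0.02, fail to reject H0; the data do not provide sufficient evidence against H0.

0.578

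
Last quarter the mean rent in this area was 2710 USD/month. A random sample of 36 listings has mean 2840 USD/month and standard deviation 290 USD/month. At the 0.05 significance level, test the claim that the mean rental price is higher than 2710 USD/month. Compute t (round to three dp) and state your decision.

H0: μ = 2710; H1: μ > 2710 (one-sample t-test, right-tailed).
t = (x̄ − μ₀)/(s/√n) = (2840 − 2710)/(290/√36) = 2.690
df = n − 1 = 35
p-value = P(T ≥ 2.690) ≈ 0.0054
Since p ≈ 0.0054 < α = 0.05, reject H0; the evidence is statistically significant.

t = 2.690; reject H0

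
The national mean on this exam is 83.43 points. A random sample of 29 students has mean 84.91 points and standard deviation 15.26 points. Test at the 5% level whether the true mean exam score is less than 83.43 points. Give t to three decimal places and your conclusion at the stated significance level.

H0: μ = 83.43; H1: μ < 83.43 (one-sample t-test, left-tailed).
t = (x̄ − μ₀)/(s/√n) = (84.91 − 83.43)/(15.26/√29) = 0.522
df = n − 1 = 28
p-value = P(T ≤ 0.522) ≈ 0.697
Since p ≈ 0.697 > α = 0.05, fail to reject H0; the evidence is not statistically significant.

t = 0.522; fail to reject H0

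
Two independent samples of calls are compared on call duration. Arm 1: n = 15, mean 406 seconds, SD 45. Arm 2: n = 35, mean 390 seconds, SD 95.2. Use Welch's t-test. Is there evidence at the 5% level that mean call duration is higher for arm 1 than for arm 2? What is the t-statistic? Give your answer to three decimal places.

0.806

Let group 1 = arm 1, group 2 = arm 2. H0: μ_1 = μ_2; H1: μ_1 > μ_2 (Welch's two-sample t-test, right-tailed).
t = (x̄_1 − x̄_2)/√(s_1²/n_1 + s_2²/n_2) = (406 − 390)/√(45²/15 + 95.2²/35) = 0.806
Welch–Satterthwaite df ≈ 47.40
p-value = P(T ≥ 0.806) ≈ 0.212
Since p ≈ 0.212 > α = 0.05, fail to reject H0; the evidence is not statistically significant.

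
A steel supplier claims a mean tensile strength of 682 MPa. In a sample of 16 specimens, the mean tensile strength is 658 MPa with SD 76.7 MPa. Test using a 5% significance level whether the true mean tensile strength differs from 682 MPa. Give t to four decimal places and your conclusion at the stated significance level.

H0: μ = 682; H1: μ ≠ 682 (one-sample t-test, two-sided).
t = (x̄ − μ₀)/(s/√n) = (658 − 682)/(76.7/√16) = -1.2516
df = n − 1 = 15
Two-sided p-value ≈ 0.230
Since p ≈ 0.230 > α = 0.05, fail to reject H0; the evidence is not statistically significant.

t = -1.2516; fail to reject H0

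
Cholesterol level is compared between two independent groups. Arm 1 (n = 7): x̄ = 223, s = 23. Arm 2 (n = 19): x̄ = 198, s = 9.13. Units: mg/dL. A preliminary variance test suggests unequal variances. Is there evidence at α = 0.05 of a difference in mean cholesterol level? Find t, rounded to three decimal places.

Let group 1 = arm 1, group 2 = arm 2. H0: μ_1 = μ_2; H1: μ_1 ≠ μ_2 (Welch's two-sample t-test, two-sided).
t = (x̄_1 − x̄_2)/√(s_1²/n_1 + s_2²/n_2) = (223 − 198)/√(23²/7 + 9.13²/19) = 2.796
Welch–Satterthwaite df ≈ 6.71
Two-sided p-value ≈ 0.028
Since p ≈ 0.028 < α = 0.05, reject H0; the evidence is statistically significant.

2.796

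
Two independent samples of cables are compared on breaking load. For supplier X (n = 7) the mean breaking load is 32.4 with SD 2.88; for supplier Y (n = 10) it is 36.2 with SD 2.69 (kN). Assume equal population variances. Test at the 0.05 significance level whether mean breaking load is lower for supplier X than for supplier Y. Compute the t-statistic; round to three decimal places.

-2.786

Let group 1 = supplier X, group 2 = supplier Y. H0: μ_1 = μ_2; H1: μ_1 < μ_2 (two-sample pooled-variance t-test, left-tailed).
s_p² = [(7−1)·2.88² + (10−1)·2.69²]/(7+10−2) = 7.65942
t = (32.4 − 36.2)/√[7.65942·(1/7 + 1/10)] = -2.786
df = n₁ + n₂ − 2 = 15
p-value = P(T ≤ -2.786) ≈ 0.007
Since p ≈ 0.007 < α = 0.05, reject H0; the data support H1.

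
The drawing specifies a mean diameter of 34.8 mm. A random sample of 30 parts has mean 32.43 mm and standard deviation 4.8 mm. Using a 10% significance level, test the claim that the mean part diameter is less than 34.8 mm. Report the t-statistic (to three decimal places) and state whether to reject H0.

t = -2.704; reject H0

H0: μ = 34.8; H1: μ < 34.8 (one-sample t-test, left-tailed).
t = (x̄ − μ₀)/(s/√n) = (32.43 − 34.8)/(4.8/√30) = -2.704
df = n − 1 = 29
p-value = P(T ≤ -2.704) ≈ 0.006
Since p ≈ 0.006 < α = 0.1, reject H0; the evidence is statistically significant.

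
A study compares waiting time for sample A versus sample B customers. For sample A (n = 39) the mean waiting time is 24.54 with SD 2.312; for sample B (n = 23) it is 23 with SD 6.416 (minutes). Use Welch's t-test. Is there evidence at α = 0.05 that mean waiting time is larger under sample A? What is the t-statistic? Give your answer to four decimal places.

Let group 1 = sample A, group 2 = sample B. H0: μ_1 = μ_2; H1: μ_1 > μ_2 (Welch's two-sample t-test, right-tailed).
t = (x̄_1 − x̄_2)/√(s_1²/n_1 + s_2²/n_2) = (24.54 − 23)/√(2.312²/39 + 6.416²/23) = 1.1094
Welch–Satterthwaite df ≈ 25.41
p-value = P(T ≥ 1.1094) ≈ 0.139
Since p ≈ 0.139 > α = 0.05, fail to reject H0; the evidence is not statistically significant.

1.1094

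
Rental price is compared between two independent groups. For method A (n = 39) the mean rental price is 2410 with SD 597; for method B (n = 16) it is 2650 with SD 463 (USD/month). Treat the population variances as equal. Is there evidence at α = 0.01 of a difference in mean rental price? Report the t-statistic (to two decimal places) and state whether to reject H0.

Let group 1 = method A, group 2 = method B. H0: μ_1 = μ_2; H1: μ_1 ≠ μ_2 (two-sample pooled-variance t-test, two-sided).
s_p² = [(39−1)·597² + (16−1)·463²]/(39+16−2) = 316209
t = (2410 − 2650)/√[316209·(1/39 + 1/16)] = -1.44
df = n₁ + n₂ − 2 = 53
Two-sided p-value ≈ 0.156
Since p ≈ 0.156 > α = 0.01, fail to reject H0; the evidence is not statistically significant.

t = -1.44; fail to reject H0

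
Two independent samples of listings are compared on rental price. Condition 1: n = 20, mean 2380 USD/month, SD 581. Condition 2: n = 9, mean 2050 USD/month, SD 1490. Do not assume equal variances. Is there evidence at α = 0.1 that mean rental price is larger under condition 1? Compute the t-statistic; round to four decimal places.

Let group 1 = condition 1, group 2 = condition 2. H0: μ_1 = μ_2; H1: μ_1 > μ_2 (Welch's two-sample t-test, right-tailed).
t = (x̄_1 − x̄_2)/√(s_1²/n_1 + s_2²/n_2) = (2380 − 2050)/√(581²/20 + 1490²/9) = 0.6428
Welch–Satterthwaite df ≈ 9.11
p-value = P(T ≥ 0.6428) ≈ 0.2681
Since p ≈ 0.2681 > α = 0.1, fail to reject H0; the evidence is not statistically significant.

0.6428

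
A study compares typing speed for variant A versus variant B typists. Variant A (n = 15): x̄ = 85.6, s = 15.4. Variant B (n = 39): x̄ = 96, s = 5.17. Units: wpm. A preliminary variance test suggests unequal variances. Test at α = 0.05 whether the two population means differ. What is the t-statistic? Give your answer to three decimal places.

-2.561

Let group 1 = variant A, group 2 = variant B. H0: μ_1 = μ_2; H1: μ_1 ≠ μ_2 (Welch's two-sample t-test, two-sided).
t = (x̄_1 − x̄_2)/√(s_1²/n_1 + s_2²/n_2) = (85.6 − 96)/√(15.4²/15 + 5.17²/39) = -2.561
Welch–Satterthwaite df ≈ 15.23
Two-sided p-value ≈ 0.022
Since p ≈ 0.022 < α = 0.05, reject H0; the data support H1.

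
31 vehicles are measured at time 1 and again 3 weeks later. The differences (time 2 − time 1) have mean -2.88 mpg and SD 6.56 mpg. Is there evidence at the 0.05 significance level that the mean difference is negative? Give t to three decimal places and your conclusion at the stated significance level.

t = -2.444; reject H0

H0: μ_d = 0; H1: μ_d < 0 (paired t-test on the differences, left-tailed).
t = d̄/(s_d/√n) = -2.88/(6.56/√31) = -2.444
df = n − 1 = 30
p-value = P(T ≤ -2.444) ≈ 0.0103
Since p ≈ 0.0103 < α = 0.05, reject H0; the data support H1.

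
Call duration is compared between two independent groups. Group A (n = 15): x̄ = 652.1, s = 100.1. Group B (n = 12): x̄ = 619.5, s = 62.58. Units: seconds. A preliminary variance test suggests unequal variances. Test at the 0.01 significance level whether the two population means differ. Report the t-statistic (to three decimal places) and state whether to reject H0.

t = 1.034; fail to reject H0

Let group 1 = group A, group 2 = group B. H0: μ_1 = μ_2; H1: μ_1 ≠ μ_2 (Welch's two-sample t-test, two-sided).
t = (x̄_1 − x̄_2)/√(s_1²/n_1 + s_2²/n_2) = (652.1 − 619.5)/√(100.1²/15 + 62.58²/12) = 1.034
Welch–Satterthwaite df ≈ 23.79
Two-sided p-value ≈ 0.3116
Since p ≈ 0.3116 > α = 0.01, fail to reject H0; the evidence is not statistically significant.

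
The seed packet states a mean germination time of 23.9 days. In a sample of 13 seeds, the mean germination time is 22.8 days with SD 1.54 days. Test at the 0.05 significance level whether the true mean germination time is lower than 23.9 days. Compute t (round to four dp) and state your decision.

t = -2.5754; reject H0

H0: μ = 23.9; H1: μ < 23.9 (one-sample t-test, left-tailed).
t = (x̄ − μ₀)/(s/√n) = (22.8 − 23.9)/(1.54/√13) = -2.5754
df = n − 1 = 12
p-value = P(T ≤ -2.5754) ≈ 0.0122
Since p ≈ 0.0122 < α = 0.05, reject H0; the data support H1.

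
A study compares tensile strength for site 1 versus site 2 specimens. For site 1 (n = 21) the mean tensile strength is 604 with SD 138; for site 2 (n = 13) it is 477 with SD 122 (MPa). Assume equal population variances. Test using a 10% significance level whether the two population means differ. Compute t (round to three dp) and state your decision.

Let group 1 = site 1, group 2 = site 2. H0: μ_1 = μ_2; H1: μ_1 ≠ μ_2 (two-sample pooled-variance t-test, two-sided).
s_p² = [(21−1)·138² + (13−1)·122²]/(21+13−2) = 17484
t = (604 − 477)/√[17484·(1/21 + 1/13)] = 2.722
df = n₁ + n₂ − 2 = 32
Two-sided p-value ≈ 0.010
Since p ≈ 0.010 < α = 0.1, reject H0; the evidence is statistically significant.

t = 2.722; reject H0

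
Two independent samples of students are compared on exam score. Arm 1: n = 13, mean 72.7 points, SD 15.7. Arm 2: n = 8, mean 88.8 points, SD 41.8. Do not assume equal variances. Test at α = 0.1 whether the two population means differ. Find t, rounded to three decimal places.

-1.045

Let group 1 = arm 1, group 2 = arm 2. H0: μ_1 = μ_2; H1: μ_1 ≠ μ_2 (Welch's two-sample t-test, two-sided).
t = (x̄_1 − x̄_2)/√(s_1²/n_1 + s_2²/n_2) = (72.7 − 88.8)/√(15.7²/13 + 41.8²/8) = -1.045
Welch–Satterthwaite df ≈ 8.23
Two-sided p-value ≈ 0.326
Since p ≈ 0.326 > α = 0.1, fail to reject H0; the evidence is not statistically significant.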